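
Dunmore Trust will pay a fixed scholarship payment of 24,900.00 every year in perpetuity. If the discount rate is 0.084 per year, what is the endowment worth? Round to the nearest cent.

296428.57

Level perpetuity: PV = C / r = 24,900.00 / 0.084 = 296,428.57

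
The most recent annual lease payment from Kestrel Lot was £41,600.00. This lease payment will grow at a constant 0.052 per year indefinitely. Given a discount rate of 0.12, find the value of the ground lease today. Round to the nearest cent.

£643576.47

D₁ = D₀ × (1 + g) = £41,600.00 × 1.052 = £43,763.2000
Growing perpetuity: P = D₁ / (r − g) = £43,763.2000 / (0.12 − 0.052) = £643,576.47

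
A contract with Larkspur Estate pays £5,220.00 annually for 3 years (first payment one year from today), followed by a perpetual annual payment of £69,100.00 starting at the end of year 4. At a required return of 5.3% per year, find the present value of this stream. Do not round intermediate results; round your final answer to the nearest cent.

£1130785.80

PV of 3-year annuity: £5,220.00 × [1 − (1+0.053)^−3] / 0.053 = 14135.82047
Perpetuity value at year 3: £69,100.00 / 0.053 = 1303773.58491
PV of perpetuity: 1303773.58491 / (1+0.053)^3 = 1116649.98446
Total PV = 14135.82047 + 1116649.98446 = 1130785.80493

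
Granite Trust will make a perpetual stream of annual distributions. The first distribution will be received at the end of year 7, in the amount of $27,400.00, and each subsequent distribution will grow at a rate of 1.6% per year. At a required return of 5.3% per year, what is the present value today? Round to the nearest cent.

$543223.58

Value at end of year 6: C₁ / (r − g) = $27,400.00 / (0.053 − 0.016) = $740,540.5405
Discount to today: PV = $740,540.5405 / (1 + 0.053)^6 = $740,540.5405 / 1.363233 = $543,223.58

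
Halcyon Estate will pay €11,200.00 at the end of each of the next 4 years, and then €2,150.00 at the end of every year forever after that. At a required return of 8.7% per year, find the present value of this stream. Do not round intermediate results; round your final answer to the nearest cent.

€54226.22

PV of 4-year annuity: €11,200.00 × [1 − (1+0.087)^−4] / 0.087 = 36525.08616
Perpetuity value at year 4: €2,150.00 / 0.087 = 24712.64368
PV of perpetuity: 24712.64368 / (1+0.087)^4 = 17701.13160
Total PV = 36525.08616 + 17701.13160 = 54226.21776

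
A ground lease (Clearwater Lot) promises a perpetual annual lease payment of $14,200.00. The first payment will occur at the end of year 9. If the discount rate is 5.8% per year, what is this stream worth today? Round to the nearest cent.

$155946.28

Value at end of year 8: C / r = $14,200.00 / 0.058 = $244,827.5862
Discount to today: PV = $244,827.5862 / (1 + 0.058)^8 = $244,827.5862 / 1.569948 = $155,946.28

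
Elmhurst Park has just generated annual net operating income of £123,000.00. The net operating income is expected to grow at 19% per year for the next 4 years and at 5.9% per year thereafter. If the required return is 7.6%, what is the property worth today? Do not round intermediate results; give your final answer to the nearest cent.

D_1 = 146370.00000
D_2 = 174180.30000
D_3 = 207274.55700
D_4 = 246656.72283
Terminal value at year 4: TV = D_4×(1+g_2)/(r−g_2) = 261209.46948/0.017 = 15365262.91041
P_0 = D_1/(1+r)^1 + D_2/(1+r)^2 + D_3/(1+r)^3 + D_4/(1+r)^4 + TV/(1+r)^4
    = 136031.59851 + 150443.86824 + 166383.08849 + 184011.03652 + 11462805.15746 = 12099674.74922

£12099674.75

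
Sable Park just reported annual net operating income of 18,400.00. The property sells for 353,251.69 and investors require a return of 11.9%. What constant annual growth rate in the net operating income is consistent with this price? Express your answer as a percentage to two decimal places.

P = D₀(1+g)/(r−g) ⇒ P(r−g) = D₀(1+g) ⇒ g(P+D₀) = P·r − D₀
g = (P·r − D₀)/(P + D₀) = (353,251.69×0.119 − 18,400.00) / (353,251.69 + 18,400.00) = 0.063600

6.36%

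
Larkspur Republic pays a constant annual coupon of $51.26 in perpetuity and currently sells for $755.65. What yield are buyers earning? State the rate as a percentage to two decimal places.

6.78%

P = C/r ⇒ r = C/P = $51.26/$755.65 = 0.067836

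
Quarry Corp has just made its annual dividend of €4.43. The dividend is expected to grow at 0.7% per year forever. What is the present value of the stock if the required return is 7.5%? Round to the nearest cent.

D₁ = D₀ × (1 + g) = €4.43 × 1.007 = €4.4610
Growing perpetuity: P = D₁ / (r − g) = €4.4610 / (0.075 − 0.007) = €65.60

€65.60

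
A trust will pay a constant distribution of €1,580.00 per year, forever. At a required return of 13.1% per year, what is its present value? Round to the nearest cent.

€12061.07

Level perpetuity: PV = C / r = €1,580.00 / 0.131 = €12,061.07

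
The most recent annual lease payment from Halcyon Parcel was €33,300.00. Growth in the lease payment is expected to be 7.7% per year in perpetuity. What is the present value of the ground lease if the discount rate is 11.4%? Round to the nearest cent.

D₁ = D₀ × (1 + g) = €33,300.00 × 1.077 = €35,864.1000
Growing perpetuity: P = D₁ / (r − g) = €35,864.1000 / (0.114 − 0.077) = €969,300.00

€969300.00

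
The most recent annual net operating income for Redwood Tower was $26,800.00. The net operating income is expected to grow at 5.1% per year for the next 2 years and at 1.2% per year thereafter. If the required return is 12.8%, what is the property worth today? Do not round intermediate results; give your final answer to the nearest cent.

$251212.52

D_1 = 28166.80000
D_2 = 29603.30680
Terminal value at year 2: TV = D_2×(1+g_2)/(r−g_2) = 29958.54648/0.116 = 258263.33174
P_0 = D_1/(1+r)^1 + D_2/(1+r)^2 + TV/(1+r)^2
    = 24970.56738 + 23266.01623 + 202975.93473 = 251212.51834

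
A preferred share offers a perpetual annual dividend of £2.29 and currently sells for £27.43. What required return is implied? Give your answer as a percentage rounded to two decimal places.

P = C/r ⇒ r = C/P = £2.29/£27.43 = 0.083485

8.35%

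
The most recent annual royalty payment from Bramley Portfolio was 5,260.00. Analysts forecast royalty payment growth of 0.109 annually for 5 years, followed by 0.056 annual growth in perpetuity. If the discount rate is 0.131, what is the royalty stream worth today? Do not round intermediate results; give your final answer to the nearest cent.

D_1 = 5833.34000
D_2 = 6469.17406
D_3 = 7174.31403
D_4 = 7956.31426
D_5 = 8823.55252
Terminal value at year 5: TV = D_5×(1+g_2)/(r−g_2) = 9317.67146/0.075 = 124235.61943
P_0 = D_1/(1+r)^1 + D_2/(1+r)^2 + D_3/(1+r)^3 + D_4/(1+r)^4 + D_5/(1+r)^5 + TV/(1+r)^5
    = 5157.68347 + 5057.35717 + 4958.98241 + 4862.52121 + 4767.93636 + 67132.54399 = 91937.02461

91937.02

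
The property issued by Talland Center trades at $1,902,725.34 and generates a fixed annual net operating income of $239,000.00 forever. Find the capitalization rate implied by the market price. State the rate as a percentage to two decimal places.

P = C/r ⇒ r = C/P = $239,000.00/$1,902,725.34 = 0.125609

12.56%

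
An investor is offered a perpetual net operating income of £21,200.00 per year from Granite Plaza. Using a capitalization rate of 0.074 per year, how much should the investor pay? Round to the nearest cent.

Level perpetuity: PV = C / r = £21,200.00 / 0.074 = £286,486.49

£286486.49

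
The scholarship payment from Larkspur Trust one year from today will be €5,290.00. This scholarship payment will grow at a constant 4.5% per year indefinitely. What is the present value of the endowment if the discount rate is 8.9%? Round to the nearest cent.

Growing perpetuity: P = D₁ / (r − g) = €5,290.0000 / (0.089 − 0.045) = €120,227.27

€120227.27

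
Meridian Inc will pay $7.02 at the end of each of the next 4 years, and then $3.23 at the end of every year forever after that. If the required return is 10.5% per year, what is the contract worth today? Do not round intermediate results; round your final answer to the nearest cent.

PV of 4-year annuity: $7.02 × [1 − (1+0.105)^−4] / 0.105 = 22.01373
Perpetuity value at year 4: $3.23 / 0.105 = 30.76190
PV of perpetuity: 30.76190 / (1+0.105)^4 = 20.63308
Total PV = 22.01373 + 20.63308 = 42.64681

$42.65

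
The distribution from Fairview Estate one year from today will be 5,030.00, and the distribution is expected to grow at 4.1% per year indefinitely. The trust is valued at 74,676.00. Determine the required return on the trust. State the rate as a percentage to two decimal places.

10.84%

P = D₁/(r − g) ⇒ r = D₁/P + g = 5,030.0000/74,676.00 + 0.041 = 0.067358 + 0.041 = 0.108358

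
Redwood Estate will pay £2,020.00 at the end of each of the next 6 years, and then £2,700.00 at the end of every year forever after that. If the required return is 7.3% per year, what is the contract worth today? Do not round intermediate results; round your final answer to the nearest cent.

£33774.86

PV of 6-year annuity: £2,020.00 × [1 − (1+0.073)^−6] / 0.073 = 9539.88137
Perpetuity value at year 6: £2,700.00 / 0.073 = 36986.30137
PV of perpetuity: 36986.30137 / (1+0.073)^6 = 24234.97479
Total PV = 9539.88137 + 24234.97479 = 33774.85616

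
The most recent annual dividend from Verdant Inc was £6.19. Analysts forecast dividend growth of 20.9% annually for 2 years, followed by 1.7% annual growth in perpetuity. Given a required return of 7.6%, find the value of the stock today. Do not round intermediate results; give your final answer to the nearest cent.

£149.48

D_1 = 7.48371
D_2 = 9.04781
Terminal value at year 2: TV = D_2×(1+g_2)/(r−g_2) = 9.20162/0.059 = 155.95963
P_0 = D_1/(1+r)^1 + D_2/(1+r)^2 + TV/(1+r)^2
    = 6.95512 + 7.81482 + 134.70622 = 149.47616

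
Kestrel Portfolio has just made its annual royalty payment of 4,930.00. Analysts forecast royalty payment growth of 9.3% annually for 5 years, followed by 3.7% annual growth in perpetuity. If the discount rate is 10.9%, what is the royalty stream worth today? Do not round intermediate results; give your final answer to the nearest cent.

89632.63

D_1 = 5388.49000
D_2 = 5889.61957
D_3 = 6437.35419
D_4 = 7036.02813
D_5 = 7690.37875
Terminal value at year 5: TV = D_5×(1+g_2)/(r−g_2) = 7974.92276/0.072 = 110762.81610
P_0 = D_1/(1+r)^1 + D_2/(1+r)^2 + D_3/(1+r)^3 + D_4/(1+r)^4 + D_5/(1+r)^5 + TV/(1+r)^5
    = 4858.87286 + 4788.77190 + 4719.68231 + 4651.58951 + 4584.47911 + 66029.23387 = 89632.62956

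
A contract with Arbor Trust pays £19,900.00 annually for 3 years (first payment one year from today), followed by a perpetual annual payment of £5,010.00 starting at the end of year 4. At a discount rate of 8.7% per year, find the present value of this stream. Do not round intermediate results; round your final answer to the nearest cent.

£95479.62

PV of 3-year annuity: £19,900.00 × [1 − (1+0.087)^−3] / 0.087 = 50643.31216
Perpetuity value at year 3: £5,010.00 / 0.087 = 57586.20690
PV of perpetuity: 57586.20690 / (1+0.087)^3 = 44836.30770
Total PV = 50643.31216 + 44836.30770 = 95479.61987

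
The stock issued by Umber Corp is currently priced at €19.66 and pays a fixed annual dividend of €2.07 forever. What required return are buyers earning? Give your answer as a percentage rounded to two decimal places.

10.53%

P = C/r ⇒ r = C/P = €2.07/€19.66 = 0.105290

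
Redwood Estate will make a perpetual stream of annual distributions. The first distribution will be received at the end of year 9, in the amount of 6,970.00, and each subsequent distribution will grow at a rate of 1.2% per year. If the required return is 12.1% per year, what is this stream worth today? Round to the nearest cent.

25642.56

Value at end of year 8: C₁ / (r − g) = 6,970.00 / (0.121 − 0.012) = 63,944.9541
Discount to today: PV = 63,944.9541 / (1 + 0.121)^8 = 63,944.9541 / 2.493704 = 25,642.56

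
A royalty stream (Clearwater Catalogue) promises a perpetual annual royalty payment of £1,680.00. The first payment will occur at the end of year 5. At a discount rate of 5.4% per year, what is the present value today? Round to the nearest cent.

Value at end of year 4: C / r = £1,680.00 / 0.054 = £31,111.1111
Discount to today: PV = £31,111.1111 / (1 + 0.054)^4 = £31,111.1111 / 1.234134 = £25,208.85

£25208.85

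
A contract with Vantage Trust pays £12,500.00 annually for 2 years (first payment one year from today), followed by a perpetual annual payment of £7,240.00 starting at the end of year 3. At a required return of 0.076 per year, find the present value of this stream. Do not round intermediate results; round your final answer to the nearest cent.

PV of 2-year annuity: £12,500.00 × [1 − (1+0.076)^−2] / 0.076 = 22413.66206
Perpetuity value at year 2: £7,240.00 / 0.076 = 95263.15789
PV of perpetuity: 95263.15789 / (1+0.076)^2 = 82281.16483
Total PV = 22413.66206 + 82281.16483 = 104694.82689

£104694.83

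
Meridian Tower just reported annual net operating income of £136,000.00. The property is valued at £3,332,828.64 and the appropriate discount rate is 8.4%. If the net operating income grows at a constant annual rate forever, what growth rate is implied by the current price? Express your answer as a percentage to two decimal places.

P = D₀(1+g)/(r−g) ⇒ P(r−g) = D₀(1+g) ⇒ g(P+D₀) = P·r − D₀
g = (P·r − D₀)/(P + D₀) = (£3,332,828.64×0.084 − £136,000.00) / (£3,332,828.64 + £136,000.00) = 0.041500

4.15%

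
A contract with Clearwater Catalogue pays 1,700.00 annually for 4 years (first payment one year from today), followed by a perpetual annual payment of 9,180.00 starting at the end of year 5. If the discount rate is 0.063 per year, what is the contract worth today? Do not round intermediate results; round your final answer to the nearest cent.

PV of 4-year annuity: 1,700.00 × [1 − (1+0.063)^−4] / 0.063 = 5850.43790
Perpetuity value at year 4: 9,180.00 / 0.063 = 145714.28571
PV of perpetuity: 145714.28571 / (1+0.063)^4 = 114121.92105
Total PV = 5850.43790 + 114121.92105 = 119972.35895

119972.36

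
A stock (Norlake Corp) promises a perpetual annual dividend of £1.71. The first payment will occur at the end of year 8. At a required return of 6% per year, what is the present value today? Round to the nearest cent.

£18.95

Value at end of year 7: C / r = £1.71 / 0.06 = £28.5000
Discount to today: PV = £28.5000 / (1 + 0.06)^7 = £28.5000 / 1.503630 = £18.95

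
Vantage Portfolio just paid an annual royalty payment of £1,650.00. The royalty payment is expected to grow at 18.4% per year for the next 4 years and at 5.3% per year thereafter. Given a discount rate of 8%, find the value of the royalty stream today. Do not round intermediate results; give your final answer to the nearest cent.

D_1 = 1953.60000
D_2 = 2313.06240
D_3 = 2738.66588
D_4 = 3242.58040
Terminal value at year 4: TV = D_4×(1+g_2)/(r−g_2) = 3414.43717/0.027 = 126460.63575
P_0 = D_1/(1+r)^1 + D_2/(1+r)^2 + D_3/(1+r)^3 + D_4/(1+r)^4 + TV/(1+r)^4
    = 1808.88889 + 1983.07819 + 2174.04127 + 2383.39340 + 92952.34248 = 101301.74423

£101301.74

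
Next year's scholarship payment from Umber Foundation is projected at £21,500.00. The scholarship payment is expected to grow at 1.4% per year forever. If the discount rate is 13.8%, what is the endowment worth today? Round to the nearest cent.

Growing perpetuity: P = D₁ / (r − g) = £21,500.0000 / (0.138 − 0.014) = £173,387.10

£173387.10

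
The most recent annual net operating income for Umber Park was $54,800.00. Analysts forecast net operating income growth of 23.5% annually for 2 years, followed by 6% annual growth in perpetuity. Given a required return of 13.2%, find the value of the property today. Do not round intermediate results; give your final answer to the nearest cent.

$1085285.95

D_1 = 67678.00000
D_2 = 83582.33000
Terminal value at year 2: TV = D_2×(1+g_2)/(r−g_2) = 88597.26980/0.072 = 1230517.63611
P_0 = D_1/(1+r)^1 + D_2/(1+r)^2 + TV/(1+r)^2
    = 59786.21908 + 65226.13124 + 960273.59883 = 1085285.94916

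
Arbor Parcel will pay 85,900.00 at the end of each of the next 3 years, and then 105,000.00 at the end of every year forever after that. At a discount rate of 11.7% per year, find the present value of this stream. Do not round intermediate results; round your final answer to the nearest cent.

PV of 3-year annuity: 85,900.00 × [1 − (1+0.117)^−3] / 0.117 = 207385.58823
Perpetuity value at year 3: 105,000.00 / 0.117 = 897435.89744
PV of perpetuity: 897435.89744 / (1+0.117)^3 = 643937.79774
Total PV = 207385.58823 + 643937.79774 = 851323.38597

851323.39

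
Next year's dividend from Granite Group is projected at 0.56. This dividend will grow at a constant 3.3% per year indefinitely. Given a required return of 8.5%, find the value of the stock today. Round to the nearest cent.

Growing perpetuity: P = D₁ / (r − g) = 0.5600 / (0.085 − 0.033) = 10.77

10.77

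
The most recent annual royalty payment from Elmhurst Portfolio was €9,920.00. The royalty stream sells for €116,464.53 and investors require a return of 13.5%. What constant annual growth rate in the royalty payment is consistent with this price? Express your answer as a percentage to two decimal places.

P = D₀(1+g)/(r−g) ⇒ P(r−g) = D₀(1+g) ⇒ g(P+D₀) = P·r − D₀
g = (P·r − D₀)/(P + D₀) = (€116,464.53×0.135 − €9,920.00) / (€116,464.53 + €9,920.00) = 0.045913

4.59%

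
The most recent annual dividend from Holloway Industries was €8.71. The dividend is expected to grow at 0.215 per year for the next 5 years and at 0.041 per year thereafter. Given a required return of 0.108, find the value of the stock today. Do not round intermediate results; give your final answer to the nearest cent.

D_1 = 10.58265
D_2 = 12.85792
D_3 = 15.62237
D_4 = 18.98118
D_5 = 23.06214
Terminal value at year 5: TV = D_5×(1+g_2)/(r−g_2) = 24.00768/0.067 = 358.32365
P_0 = D_1/(1+r)^1 + D_2/(1+r)^2 + D_3/(1+r)^3 + D_4/(1+r)^4 + D_5/(1+r)^5 + TV/(1+r)^5
    = 9.55113 + 10.47348 + 11.48491 + 12.59402 + 13.81022 + 214.57379 = 272.48755

€272.49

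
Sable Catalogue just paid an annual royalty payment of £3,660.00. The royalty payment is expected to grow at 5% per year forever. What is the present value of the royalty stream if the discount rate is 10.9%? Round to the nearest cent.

£65135.59

D₁ = D₀ × (1 + g) = £3,660.00 × 1.05 = £3,843.0000
Growing perpetuity: P = D₁ / (r − g) = £3,843.0000 / (0.109 − 0.05) = £65,135.59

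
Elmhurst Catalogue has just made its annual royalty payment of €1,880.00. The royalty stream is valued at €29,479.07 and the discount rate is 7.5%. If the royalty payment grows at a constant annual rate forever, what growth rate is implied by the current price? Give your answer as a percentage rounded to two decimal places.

1.06%

P = D₀(1+g)/(r−g) ⇒ P(r−g) = D₀(1+g) ⇒ g(P+D₀) = P·r − D₀
g = (P·r − D₀)/(P + D₀) = (€29,479.07×0.075 − €1,880.00) / (€29,479.07 + €1,880.00) = 0.010553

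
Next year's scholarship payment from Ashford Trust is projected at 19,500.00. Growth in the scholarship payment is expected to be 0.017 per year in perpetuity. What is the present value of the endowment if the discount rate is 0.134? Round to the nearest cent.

Growing perpetuity: P = D₁ / (r − g) = 19,500.0000 / (0.134 − 0.017) = 166,666.67

166666.67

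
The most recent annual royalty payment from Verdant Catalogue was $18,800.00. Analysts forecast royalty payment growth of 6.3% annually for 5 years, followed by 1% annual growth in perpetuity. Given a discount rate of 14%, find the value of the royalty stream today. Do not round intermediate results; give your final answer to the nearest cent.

$179545.66

D_1 = 19984.40000
D_2 = 21243.41720
D_3 = 22581.75248
D_4 = 24004.40289
D_5 = 25516.68027
Terminal value at year 5: TV = D_5×(1+g_2)/(r−g_2) = 25771.84707/0.13 = 198244.97750
P_0 = D_1/(1+r)^1 + D_2/(1+r)^2 + D_3/(1+r)^3 + D_4/(1+r)^4 + D_5/(1+r)^5 + TV/(1+r)^5
    = 17530.17544 + 16346.11973 + 15242.03971 + 14212.53352 + 13252.56415 + 102962.22918 = 179545.66173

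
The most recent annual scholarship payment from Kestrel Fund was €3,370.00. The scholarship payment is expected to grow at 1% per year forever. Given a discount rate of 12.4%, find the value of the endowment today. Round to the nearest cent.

€29857.02

D₁ = D₀ × (1 + g) = €3,370.00 × 1.01 = €3,403.7000
Growing perpetuity: P = D₁ / (r − g) = €3,403.7000 / (0.124 − 0.01) = €29,857.02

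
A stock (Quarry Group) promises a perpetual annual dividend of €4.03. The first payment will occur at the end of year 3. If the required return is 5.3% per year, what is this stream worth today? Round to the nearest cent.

Value at end of year 2: C / r = €4.03 / 0.053 = €76.0377
Discount to today: PV = €76.0377 / (1 + 0.053)^2 = €76.0377 / 1.108809 = €68.58

€68.58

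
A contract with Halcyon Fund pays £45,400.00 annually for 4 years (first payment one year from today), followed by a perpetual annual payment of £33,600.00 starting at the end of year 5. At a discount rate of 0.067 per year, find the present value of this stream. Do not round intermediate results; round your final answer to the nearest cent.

PV of 4-year annuity: £45,400.00 × [1 − (1+0.067)^−4] / 0.067 = 154826.63411
Perpetuity value at year 4: £33,600.00 / 0.067 = 501492.53731
PV of perpetuity: 501492.53731 / (1+0.067)^4 = 386907.18696
Total PV = 154826.63411 + 386907.18696 = 541733.82107

£541733.82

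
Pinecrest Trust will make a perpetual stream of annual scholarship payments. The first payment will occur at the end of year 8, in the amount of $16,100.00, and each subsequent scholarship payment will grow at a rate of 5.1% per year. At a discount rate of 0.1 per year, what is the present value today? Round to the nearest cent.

Value at end of year 7: C₁ / (r − g) = $16,100.00 / (0.1 − 0.051) = $328,571.4286
Discount to today: PV = $328,571.4286 / (1 + 0.1)^7 = $328,571.4286 / 1.948717 = $168,609.10

$168609.10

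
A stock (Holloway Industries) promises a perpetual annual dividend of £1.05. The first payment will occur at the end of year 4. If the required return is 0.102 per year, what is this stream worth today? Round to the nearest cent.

£7.69

Value at end of year 3: C / r = £1.05 / 0.102 = £10.2941
Discount to today: PV = £10.2941 / (1 + 0.102)^3 = £10.2941 / 1.338273 = £7.69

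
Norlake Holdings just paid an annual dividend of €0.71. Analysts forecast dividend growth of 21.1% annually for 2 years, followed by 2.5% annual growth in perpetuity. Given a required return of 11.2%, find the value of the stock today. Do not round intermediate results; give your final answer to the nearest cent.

D_1 = 0.85981
D_2 = 1.04123
Terminal value at year 2: TV = D_2×(1+g_2)/(r−g_2) = 1.06726/0.087 = 12.26736
P_0 = D_1/(1+r)^1 + D_2/(1+r)^2 + TV/(1+r)^2
    = 0.77321 + 0.84205 + 9.92069 = 11.53594

€11.54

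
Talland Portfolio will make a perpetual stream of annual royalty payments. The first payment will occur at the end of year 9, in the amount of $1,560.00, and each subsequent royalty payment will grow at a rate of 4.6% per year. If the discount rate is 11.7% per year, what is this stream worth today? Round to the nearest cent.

Value at end of year 8: C₁ / (r − g) = $1,560.00 / (0.117 − 0.046) = $21,971.8310
Discount to today: PV = $21,971.8310 / (1 + 0.117)^8 = $21,971.8310 / 2.423402 = $9,066.53

$9066.53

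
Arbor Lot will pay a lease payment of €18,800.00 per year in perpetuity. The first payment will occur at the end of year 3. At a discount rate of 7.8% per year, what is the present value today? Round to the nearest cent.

Value at end of year 2: C / r = €18,800.00 / 0.078 = €241,025.6410
Discount to today: PV = €241,025.6410 / (1 + 0.078)^2 = €241,025.6410 / 1.162084 = €207,408.11

€207408.11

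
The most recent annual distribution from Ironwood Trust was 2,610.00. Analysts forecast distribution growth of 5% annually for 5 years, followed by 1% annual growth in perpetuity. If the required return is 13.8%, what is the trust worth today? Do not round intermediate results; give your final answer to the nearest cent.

24088.86

D_1 = 2740.50000
D_2 = 2877.52500
D_3 = 3021.40125
D_4 = 3172.47131
D_5 = 3331.09488
Terminal value at year 5: TV = D_5×(1+g_2)/(r−g_2) = 3364.40583/0.128 = 26284.42052
P_0 = D_1/(1+r)^1 + D_2/(1+r)^2 + D_3/(1+r)^3 + D_4/(1+r)^4 + D_5/(1+r)^5 + TV/(1+r)^5
    = 2408.17223 + 2221.95153 + 2050.13103 + 1891.59717 + 1745.32252 + 13771.68551 = 24088.85999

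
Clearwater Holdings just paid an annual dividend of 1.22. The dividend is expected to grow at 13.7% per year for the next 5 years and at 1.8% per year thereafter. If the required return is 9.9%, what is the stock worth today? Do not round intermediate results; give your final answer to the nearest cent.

24.94

D_1 = 1.38714
D_2 = 1.57718
D_3 = 1.79325
D_4 = 2.03893
D_5 = 2.31826
Terminal value at year 5: TV = D_5×(1+g_2)/(r−g_2) = 2.35999/0.081 = 29.13566
P_0 = D_1/(1+r)^1 + D_2/(1+r)^2 + D_3/(1+r)^3 + D_4/(1+r)^4 + D_5/(1+r)^5 + TV/(1+r)^5
    = 1.26218 + 1.30583 + 1.35098 + 1.39769 + 1.44602 + 18.17341 = 24.93611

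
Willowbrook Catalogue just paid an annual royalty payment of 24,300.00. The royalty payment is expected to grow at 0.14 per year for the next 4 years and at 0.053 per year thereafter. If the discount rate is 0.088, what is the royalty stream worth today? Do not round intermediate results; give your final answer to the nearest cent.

990574.20

D_1 = 27702.00000
D_2 = 31580.28000
D_3 = 36001.51920
D_4 = 41041.73189
Terminal value at year 4: TV = D_4×(1+g_2)/(r−g_2) = 43216.94368/0.035 = 1234769.81937
P_0 = D_1/(1+r)^1 + D_2/(1+r)^2 + D_3/(1+r)^3 + D_4/(1+r)^4 + TV/(1+r)^4
    = 25461.39706 + 26678.30207 + 27953.36797 + 29289.37453 + 881191.75373 = 990574.19536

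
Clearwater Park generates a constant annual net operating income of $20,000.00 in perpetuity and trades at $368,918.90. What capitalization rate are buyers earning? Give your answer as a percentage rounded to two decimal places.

P = C/r ⇒ r = C/P = $20,000.00/$368,918.90 = 0.054212

5.42%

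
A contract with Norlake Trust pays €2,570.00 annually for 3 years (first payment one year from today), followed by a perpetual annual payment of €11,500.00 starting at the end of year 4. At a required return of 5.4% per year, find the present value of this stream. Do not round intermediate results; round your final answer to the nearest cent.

PV of 3-year annuity: €2,570.00 × [1 − (1+0.054)^−3] / 0.054 = 6946.61898
Perpetuity value at year 3: €11,500.00 / 0.054 = 212962.96296
PV of perpetuity: 212962.96296 / (1+0.054)^3 = 181878.87025
Total PV = 6946.61898 + 181878.87025 = 188825.48923

€188825.49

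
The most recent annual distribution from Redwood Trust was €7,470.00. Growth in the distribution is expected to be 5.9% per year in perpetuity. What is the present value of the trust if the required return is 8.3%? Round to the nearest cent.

D₁ = D₀ × (1 + g) = €7,470.00 × 1.059 = €7,910.7300
Growing perpetuity: P = D₁ / (r − g) = €7,910.7300 / (0.083 − 0.059) = €329,613.75

€329613.75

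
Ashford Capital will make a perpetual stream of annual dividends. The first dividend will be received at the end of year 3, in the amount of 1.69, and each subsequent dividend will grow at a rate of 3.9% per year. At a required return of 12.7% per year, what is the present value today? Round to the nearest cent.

Value at end of year 2: C₁ / (r − g) = 1.69 / (0.127 − 0.039) = 19.2045
Discount to today: PV = 19.2045 / (1 + 0.127)^2 = 19.2045 / 1.270129 = 15.12

15.12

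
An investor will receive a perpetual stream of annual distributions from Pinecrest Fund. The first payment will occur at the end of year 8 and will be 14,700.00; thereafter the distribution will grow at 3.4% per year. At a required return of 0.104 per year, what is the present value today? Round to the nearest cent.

Value at end of year 7: C₁ / (r − g) = 14,700.00 / (0.104 − 0.034) = 210,000.0000
Discount to today: PV = 210,000.0000 / (1 + 0.104)^7 = 210,000.0000 / 1.998865 = 105,059.61

105059.61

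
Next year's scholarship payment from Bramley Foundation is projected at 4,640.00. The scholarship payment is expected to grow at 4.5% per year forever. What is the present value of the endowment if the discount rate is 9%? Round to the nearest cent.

103111.11

Growing perpetuity: P = D₁ / (r − g) = 4,640.0000 / (0.09 − 0.045) = 103,111.11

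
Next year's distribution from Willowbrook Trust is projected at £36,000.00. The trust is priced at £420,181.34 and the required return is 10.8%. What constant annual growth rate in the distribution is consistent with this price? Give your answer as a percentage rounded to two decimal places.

2.23%

P = D₁/(r−g) ⇒ g = r − D₁/P = 0.108 − £36,000.00/£420,181.34 = 0.022323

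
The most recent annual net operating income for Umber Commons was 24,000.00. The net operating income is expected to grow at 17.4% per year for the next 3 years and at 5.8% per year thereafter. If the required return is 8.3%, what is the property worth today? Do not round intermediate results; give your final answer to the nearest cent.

1378617.60

D_1 = 28176.00000
D_2 = 33078.62400
D_3 = 38834.30458
Terminal value at year 3: TV = D_3×(1+g_2)/(r−g_2) = 41086.69424/0.025 = 1643467.76966
P_0 = D_1/(1+r)^1 + D_2/(1+r)^2 + D_3/(1+r)^3 + TV/(1+r)^3
    = 26016.62050 + 28202.68926 + 30572.44431 + 1293825.84320 = 1378617.59727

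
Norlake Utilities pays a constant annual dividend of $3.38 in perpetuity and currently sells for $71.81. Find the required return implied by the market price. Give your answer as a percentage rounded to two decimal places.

P = C/r ⇒ r = C/P = $3.38/$71.81 = 0.047069

4.71%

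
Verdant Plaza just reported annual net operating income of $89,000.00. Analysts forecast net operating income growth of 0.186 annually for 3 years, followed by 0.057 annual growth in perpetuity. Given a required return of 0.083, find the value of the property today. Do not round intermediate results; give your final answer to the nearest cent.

$5072907.31

D_1 = 105554.00000
D_2 = 125187.04400
D_3 = 148471.83418
Terminal value at year 3: TV = D_3×(1+g_2)/(r−g_2) = 156934.72873/0.026 = 6035951.10510
P_0 = D_1/(1+r)^1 + D_2/(1+r)^2 + D_3/(1+r)^3 + TV/(1+r)^3
    = 97464.45060 + 106733.92282 + 116884.97919 + 4751823.96166 = 5072907.31427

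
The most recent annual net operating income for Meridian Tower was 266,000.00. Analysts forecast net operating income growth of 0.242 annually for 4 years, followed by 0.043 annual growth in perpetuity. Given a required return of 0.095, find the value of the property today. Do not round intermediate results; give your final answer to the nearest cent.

D_1 = 330372.00000
D_2 = 410322.02400
D_3 = 509619.95381
D_4 = 632947.98263
Terminal value at year 4: TV = D_4×(1+g_2)/(r−g_2) = 660164.74588/0.052 = 12695475.88236
P_0 = D_1/(1+r)^1 + D_2/(1+r)^2 + D_3/(1+r)^3 + D_4/(1+r)^4 + TV/(1+r)^4
    = 301709.58904 + 342213.06812 + 388154.00055 + 440262.34583 + 8830646.66731 = 10302985.67085

10302985.67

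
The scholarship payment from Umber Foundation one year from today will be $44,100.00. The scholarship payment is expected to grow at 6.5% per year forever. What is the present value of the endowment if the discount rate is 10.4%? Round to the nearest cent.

Growing perpetuity: P = D₁ / (r − g) = $44,100.0000 / (0.104 − 0.065) = $1,130,769.23

$1130769.23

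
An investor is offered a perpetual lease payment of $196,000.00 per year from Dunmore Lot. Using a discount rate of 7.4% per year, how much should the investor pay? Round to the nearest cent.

Level perpetuity: PV = C / r = $196,000.00 / 0.074 = $2,648,648.65

$2648648.65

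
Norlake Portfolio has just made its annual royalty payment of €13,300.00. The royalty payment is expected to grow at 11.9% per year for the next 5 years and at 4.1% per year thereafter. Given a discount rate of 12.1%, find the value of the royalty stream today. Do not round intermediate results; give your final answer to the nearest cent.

D_1 = 14882.70000
D_2 = 16653.74130
D_3 = 18635.53651
D_4 = 20853.16536
D_5 = 23334.69204
Terminal value at year 5: TV = D_5×(1+g_2)/(r−g_2) = 24291.41441/0.08 = 303642.68014
P_0 = D_1/(1+r)^1 + D_2/(1+r)^2 + D_3/(1+r)^3 + D_4/(1+r)^4 + D_5/(1+r)^5 + TV/(1+r)^5
    = 13276.27119 + 13252.58471 + 13228.94049 + 13205.33845 + 13181.77853 + 171527.89310 = 237672.80647

€237672.81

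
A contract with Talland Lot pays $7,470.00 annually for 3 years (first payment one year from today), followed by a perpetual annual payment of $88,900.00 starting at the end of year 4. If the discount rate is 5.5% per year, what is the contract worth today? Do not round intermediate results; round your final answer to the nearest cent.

$1396670.92

PV of 3-year annuity: $7,470.00 × [1 − (1+0.055)^−3] / 0.055 = 20153.56234
Perpetuity value at year 3: $88,900.00 / 0.055 = 1616363.63636
PV of perpetuity: 1616363.63636 / (1+0.055)^3 = 1376517.35902
Total PV = 20153.56234 + 1376517.35902 = 1396670.92135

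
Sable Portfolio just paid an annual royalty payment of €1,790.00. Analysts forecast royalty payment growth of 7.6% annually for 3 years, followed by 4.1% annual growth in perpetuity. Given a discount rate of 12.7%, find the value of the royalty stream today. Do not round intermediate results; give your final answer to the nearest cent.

€23755.38

D_1 = 1926.04000
D_2 = 2072.41904
D_3 = 2229.92289
Terminal value at year 3: TV = D_3×(1+g_2)/(r−g_2) = 2321.34973/0.086 = 26992.43867
P_0 = D_1/(1+r)^1 + D_2/(1+r)^2 + D_3/(1+r)^3 + TV/(1+r)^3
    = 1708.99734 + 1631.66028 + 1557.82295 + 18856.90335 = 23755.38391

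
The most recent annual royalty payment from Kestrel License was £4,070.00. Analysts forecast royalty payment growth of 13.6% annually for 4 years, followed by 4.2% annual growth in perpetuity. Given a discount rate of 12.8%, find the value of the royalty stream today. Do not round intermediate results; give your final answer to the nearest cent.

D_1 = 4623.52000
D_2 = 5252.31872
D_3 = 5966.63407
D_4 = 6778.09630
Terminal value at year 4: TV = D_4×(1+g_2)/(r−g_2) = 7062.77634/0.086 = 82125.30632
P_0 = D_1/(1+r)^1 + D_2/(1+r)^2 + D_3/(1+r)^3 + D_4/(1+r)^4 + TV/(1+r)^4
    = 4098.86525 + 4127.93521 + 4157.21135 + 4186.69512 + 50727.16644 = 67297.87338

£67297.87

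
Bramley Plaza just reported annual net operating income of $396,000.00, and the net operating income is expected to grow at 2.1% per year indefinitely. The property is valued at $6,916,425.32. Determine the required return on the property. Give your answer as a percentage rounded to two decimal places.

D₁ = $396,000.00 × 1.021 = $404,316.0000
P = D₁/(r − g) ⇒ r = D₁/P + g = $404,316.0000/$6,916,425.32 + 0.021 = 0.058457 + 0.021 = 0.079457

7.95%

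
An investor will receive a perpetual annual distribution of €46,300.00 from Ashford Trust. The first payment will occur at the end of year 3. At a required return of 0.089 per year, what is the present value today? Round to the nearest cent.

€438667.26

Value at end of year 2: C / r = €46,300.00 / 0.089 = €520,224.7191
Discount to today: PV = €520,224.7191 / (1 + 0.089)^2 = €520,224.7191 / 1.185921 = €438,667.26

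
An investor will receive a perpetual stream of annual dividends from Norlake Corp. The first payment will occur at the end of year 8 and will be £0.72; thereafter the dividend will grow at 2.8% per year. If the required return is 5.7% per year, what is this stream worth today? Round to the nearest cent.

Value at end of year 7: C₁ / (r − g) = £0.72 / (0.057 − 0.028) = £24.8276
Discount to today: PV = £24.8276 / (1 + 0.057)^7 = £24.8276 / 1.474093 = £16.84

£16.84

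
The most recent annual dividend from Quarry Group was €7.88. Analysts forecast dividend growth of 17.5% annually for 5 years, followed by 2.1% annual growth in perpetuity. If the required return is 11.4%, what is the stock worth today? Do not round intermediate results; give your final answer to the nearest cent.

D_1 = 9.25900
D_2 = 10.87932
D_3 = 12.78321
D_4 = 15.02027
D_5 = 17.64881
Terminal value at year 5: TV = D_5×(1+g_2)/(r−g_2) = 18.01944/0.093 = 193.75742
P_0 = D_1/(1+r)^1 + D_2/(1+r)^2 + D_3/(1+r)^3 + D_4/(1+r)^4 + D_5/(1+r)^5 + TV/(1+r)^5
    = 8.31149 + 8.76661 + 9.24665 + 9.75297 + 10.28702 + 112.93600 = 159.30073

€159.30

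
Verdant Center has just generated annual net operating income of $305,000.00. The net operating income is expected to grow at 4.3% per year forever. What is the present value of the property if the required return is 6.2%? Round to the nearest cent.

D₁ = D₀ × (1 + g) = $305,000.00 × 1.043 = $318,115.0000
Growing perpetuity: P = D₁ / (r − g) = $318,115.0000 / (0.062 − 0.043) = $16,742,894.74

$16742894.74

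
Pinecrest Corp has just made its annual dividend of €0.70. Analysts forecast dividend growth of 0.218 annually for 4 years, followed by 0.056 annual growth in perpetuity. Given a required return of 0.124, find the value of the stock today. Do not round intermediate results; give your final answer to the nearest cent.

D_1 = 0.85260
D_2 = 1.03847
D_3 = 1.26485
D_4 = 1.54059
Terminal value at year 4: TV = D_4×(1+g_2)/(r−g_2) = 1.62686/0.068 = 23.92446
P_0 = D_1/(1+r)^1 + D_2/(1+r)^2 + D_3/(1+r)^3 + D_4/(1+r)^4 + TV/(1+r)^4
    = 0.75854 + 0.82198 + 0.89072 + 0.96521 + 14.98915 = 18.42560

€18.43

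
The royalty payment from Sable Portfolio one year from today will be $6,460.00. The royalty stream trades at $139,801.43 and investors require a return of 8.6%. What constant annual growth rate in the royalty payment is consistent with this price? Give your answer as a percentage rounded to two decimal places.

3.98%

P = D₁/(r−g) ⇒ g = r − D₁/P = 0.086 − $6,460.00/$139,801.43 = 0.039792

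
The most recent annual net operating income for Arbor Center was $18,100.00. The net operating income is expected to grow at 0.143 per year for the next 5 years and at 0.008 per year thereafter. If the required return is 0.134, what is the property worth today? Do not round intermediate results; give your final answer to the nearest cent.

D_1 = 20688.30000
D_2 = 23646.72690
D_3 = 27028.20885
D_4 = 30893.24271
D_5 = 35310.97642
Terminal value at year 5: TV = D_5×(1+g_2)/(r−g_2) = 35593.46423/0.126 = 282487.81136
P_0 = D_1/(1+r)^1 + D_2/(1+r)^2 + D_3/(1+r)^3 + D_4/(1+r)^4 + D_5/(1+r)^5 + TV/(1+r)^5
    = 18243.65079 + 18388.44167 + 18534.38169 + 18681.47995 + 18829.74567 + 150637.96534 = 243315.66511

$243315.67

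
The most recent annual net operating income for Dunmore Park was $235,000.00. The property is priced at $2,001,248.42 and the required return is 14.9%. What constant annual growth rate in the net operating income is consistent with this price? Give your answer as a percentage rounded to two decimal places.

P = D₀(1+g)/(r−g) ⇒ P(r−g) = D₀(1+g) ⇒ g(P+D₀) = P·r − D₀
g = (P·r − D₀)/(P + D₀) = ($2,001,248.42×0.149 − $235,000.00) / ($2,001,248.42 + $235,000.00) = 0.028255

2.83%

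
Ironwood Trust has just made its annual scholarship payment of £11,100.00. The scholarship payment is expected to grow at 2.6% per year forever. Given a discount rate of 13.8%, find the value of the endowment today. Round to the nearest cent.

D₁ = D₀ × (1 + g) = £11,100.00 × 1.026 = £11,388.6000
Growing perpetuity: P = D₁ / (r − g) = £11,388.6000 / (0.138 − 0.026) = £101,683.93

£101683.93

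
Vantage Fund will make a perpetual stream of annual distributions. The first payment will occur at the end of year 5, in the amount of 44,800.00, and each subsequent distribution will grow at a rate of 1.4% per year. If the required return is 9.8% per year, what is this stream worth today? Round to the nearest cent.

366935.19

Value at end of year 4: C₁ / (r − g) = 44,800.00 / (0.098 − 0.014) = 533,333.3333
Discount to today: PV = 533,333.3333 / (1 + 0.098)^4 = 533,333.3333 / 1.453481 = 366,935.19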